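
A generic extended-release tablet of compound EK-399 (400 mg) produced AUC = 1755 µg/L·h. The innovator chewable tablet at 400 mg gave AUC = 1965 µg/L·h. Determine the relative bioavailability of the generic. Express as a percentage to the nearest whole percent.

F_rel = 89%

F_rel = (AUC_test/D_test) / (AUC_ref/D_ref)
      = (1755/400) / (1965/400)
      = 4.3875 / 4.9125 = 0.8931 = 89.31%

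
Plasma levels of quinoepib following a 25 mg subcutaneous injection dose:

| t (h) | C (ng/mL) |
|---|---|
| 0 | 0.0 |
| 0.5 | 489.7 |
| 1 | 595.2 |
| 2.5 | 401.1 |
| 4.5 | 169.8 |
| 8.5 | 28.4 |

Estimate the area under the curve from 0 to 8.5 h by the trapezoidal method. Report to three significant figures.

Trapezoidal AUC_0→8.5:
  [0→0.5]: (0.0+489.7)/2 × 0.5 = 122.425
  [0.5→1]: (489.7+595.2)/2 × 0.5 = 271.225
  [1→2.5]: (595.2+401.1)/2 × 1.5 = 747.225
  [2.5→4.5]: (401.1+169.8)/2 × 2 = 570.9
  [4.5→8.5]: (169.8+28.4)/2 × 4 = 396.4
  Sum = 2108.175 ng/mL·h

AUC = 2110 ng/mL·h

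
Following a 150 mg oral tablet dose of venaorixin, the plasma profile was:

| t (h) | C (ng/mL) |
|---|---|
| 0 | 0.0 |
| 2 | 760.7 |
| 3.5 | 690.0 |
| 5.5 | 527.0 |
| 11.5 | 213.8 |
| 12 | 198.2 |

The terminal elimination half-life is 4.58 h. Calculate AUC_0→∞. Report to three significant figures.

AUC = 6700 ng/mL·h

Trapezoidal AUC_0→12:
  [0→2]: (0.0+760.7)/2 × 2 = 760.7
  [2→3.5]: (760.7+690.0)/2 × 1.5 = 1088.025
  [3.5→5.5]: (690.0+527.0)/2 × 2 = 1217.0
  [5.5→11.5]: (527.0+213.8)/2 × 6 = 2222.4
  [11.5→12]: (213.8+198.2)/2 × 0.5 = 103.0
  Sum = 5391.125 ng/mL·h
k_e = ln2 / t½ = 0.693147 / 4.58 = 0.1513 h^-1
Extrapolated tail: C_last / k_e = 198.2 / 0.1513 = 1309.980
AUC_0→∞ = 5391.125 + 1309.980 = 6701.105 ng/mL·h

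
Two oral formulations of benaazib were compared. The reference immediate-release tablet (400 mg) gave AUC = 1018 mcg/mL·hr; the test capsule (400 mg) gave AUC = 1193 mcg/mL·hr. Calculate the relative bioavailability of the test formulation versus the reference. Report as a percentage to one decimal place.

F_rel = (AUC_test/D_test) / (AUC_ref/D_ref)
      = (1193/400) / (1018/400)
      = 2.9825 / 2.545 = 1.1719 = 117.19%

F_rel = 117.2%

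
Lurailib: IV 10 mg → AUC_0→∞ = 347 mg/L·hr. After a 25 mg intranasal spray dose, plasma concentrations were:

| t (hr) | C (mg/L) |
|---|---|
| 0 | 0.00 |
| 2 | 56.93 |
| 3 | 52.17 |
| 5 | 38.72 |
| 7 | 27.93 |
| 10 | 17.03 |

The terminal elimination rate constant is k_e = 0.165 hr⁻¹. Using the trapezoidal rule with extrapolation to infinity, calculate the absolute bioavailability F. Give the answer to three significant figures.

Trapezoidal AUC_0→10 (intranasal spray):
  [0→2]: (0.00+56.93)/2 × 2 = 56.93
  [2→3]: (56.93+52.17)/2 × 1 = 54.55
  [3→5]: (52.17+38.72)/2 × 2 = 90.89
  [5→7]: (38.72+27.93)/2 × 2 = 66.65
  [7→10]: (27.93+17.03)/2 × 3 = 67.44
  Sum = 336.46 mg/L·hr
Tail: C_last/k_e = 17.03/0.165 = 103.212
AUC_0→∞ (intranasal spray) = 336.46 + 103.212 = 439.672 mg/L·hr
F = (AUC_ev/D_ev)/(AUC_iv/D_iv) = (439.672/25)/(347/10) = 17.58688/34.7 = 0.5068

F = 0.507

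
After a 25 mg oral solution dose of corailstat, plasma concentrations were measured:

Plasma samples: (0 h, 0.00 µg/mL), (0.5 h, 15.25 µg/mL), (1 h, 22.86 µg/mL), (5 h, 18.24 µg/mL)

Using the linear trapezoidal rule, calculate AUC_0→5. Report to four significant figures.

AUC = 95.54 µg/mL·h

Trapezoidal AUC_0→5:
  [0→0.5]: (0.00+15.25)/2 × 0.5 = 3.8125
  [0.5→1]: (15.25+22.86)/2 × 0.5 = 9.5275
  [1→5]: (22.86+18.24)/2 × 4 = 82.2
  Sum = 95.54 µg/mL·h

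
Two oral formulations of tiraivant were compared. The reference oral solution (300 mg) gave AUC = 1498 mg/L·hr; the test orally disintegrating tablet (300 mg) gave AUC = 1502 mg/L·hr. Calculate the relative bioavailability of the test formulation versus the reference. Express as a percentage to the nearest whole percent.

F_rel = (AUC_test/D_test) / (AUC_ref/D_ref)
      = (1502/300) / (1498/300)
      = 5.00667 / 4.99333 = 1.0027 = 100.27%

F_rel = 100%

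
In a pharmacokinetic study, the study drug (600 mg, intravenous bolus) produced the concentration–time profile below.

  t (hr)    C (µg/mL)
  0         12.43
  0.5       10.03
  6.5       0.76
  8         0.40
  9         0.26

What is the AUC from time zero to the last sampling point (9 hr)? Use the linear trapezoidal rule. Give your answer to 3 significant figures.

AUC = 39.2 µg/mL·hr

Trapezoidal AUC_0→9:
  [0→0.5]: (12.43+10.03)/2 × 0.5 = 5.615
  [0.5→6.5]: (10.03+0.76)/2 × 6 = 32.37
  [6.5→8]: (0.76+0.40)/2 × 1.5 = 0.87
  [8→9]: (0.40+0.26)/2 × 1 = 0.33
  Sum = 39.185 µg/mL·hr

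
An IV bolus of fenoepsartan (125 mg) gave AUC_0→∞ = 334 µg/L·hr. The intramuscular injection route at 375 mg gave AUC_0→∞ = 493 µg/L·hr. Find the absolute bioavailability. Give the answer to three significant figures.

F = 0.492

F = (AUC_ev / D_ev) / (AUC_iv / D_iv)
  = (493/375) / (334/125)
  = 1.31467 / 2.672 = 0.4920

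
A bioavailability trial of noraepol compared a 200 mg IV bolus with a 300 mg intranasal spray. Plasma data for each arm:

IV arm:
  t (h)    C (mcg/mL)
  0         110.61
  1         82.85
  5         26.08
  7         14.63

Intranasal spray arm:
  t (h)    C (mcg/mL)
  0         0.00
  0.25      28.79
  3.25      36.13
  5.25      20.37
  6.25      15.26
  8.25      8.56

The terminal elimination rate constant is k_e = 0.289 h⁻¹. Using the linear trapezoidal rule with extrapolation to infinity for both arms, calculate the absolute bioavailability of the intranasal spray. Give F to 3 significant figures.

F = 0.376

Trapezoidal AUC_0→7 (IV):
  [0→1]: (110.61+82.85)/2 × 1 = 96.73
  [1→5]: (82.85+26.08)/2 × 4 = 217.86
  [5→7]: (26.08+14.63)/2 × 2 = 40.71
  Sum = 355.3 mcg/mL·h
IV tail: 14.63/0.289 = 50.623; AUC_iv,0→∞ = 355.3 + 50.623 = 405.923 mcg/mL·h
Trapezoidal AUC_0→8.25 (intranasal spray):
  [0→0.25]: (0.00+28.79)/2 × 0.25 = 3.59875
  [0.25→3.25]: (28.79+36.13)/2 × 3 = 97.38
  [3.25→5.25]: (36.13+20.37)/2 × 2 = 56.5
  [5.25→6.25]: (20.37+15.26)/2 × 1 = 17.815
  [6.25→8.25]: (15.26+8.56)/2 × 2 = 23.82
  Sum = 199.11375 mcg/mL·h
intranasal spray tail: 8.56/0.289 = 29.619; AUC_ev,0→∞ = 199.11375 + 29.619 = 228.73275 mcg/mL·h
F = (AUC_ev/D_ev)/(AUC_iv/D_iv) = (228.73275/300)/(405.923/200) = 0.7624425/2.029615 = 0.3757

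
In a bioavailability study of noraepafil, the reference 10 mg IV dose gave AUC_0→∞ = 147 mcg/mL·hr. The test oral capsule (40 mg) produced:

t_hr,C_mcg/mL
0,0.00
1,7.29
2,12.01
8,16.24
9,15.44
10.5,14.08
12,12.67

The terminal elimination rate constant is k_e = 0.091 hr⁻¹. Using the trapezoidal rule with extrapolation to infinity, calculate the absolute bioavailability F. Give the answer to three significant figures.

F = 0.502

Trapezoidal AUC_0→12 (oral capsule):
  [0→1]: (0.00+7.29)/2 × 1 = 3.645
  [1→2]: (7.29+12.01)/2 × 1 = 9.65
  [2→8]: (12.01+16.24)/2 × 6 = 84.75
  [8→9]: (16.24+15.44)/2 × 1 = 15.84
  [9→10.5]: (15.44+14.08)/2 × 1.5 = 22.14
  [10.5→12]: (14.08+12.67)/2 × 1.5 = 20.0625
  Sum = 156.0875 mcg/mL·hr
Tail: C_last/k_e = 12.67/0.091 = 139.231
AUC_0→∞ (oral capsule) = 156.0875 + 139.231 = 295.3185 mcg/mL·hr
F = (AUC_ev/D_ev)/(AUC_iv/D_iv) = (295.3185/40)/(147/10) = 7.3829625/14.7 = 0.5022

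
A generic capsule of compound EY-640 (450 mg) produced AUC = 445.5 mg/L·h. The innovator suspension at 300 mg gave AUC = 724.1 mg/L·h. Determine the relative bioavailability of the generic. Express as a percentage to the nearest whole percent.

F_rel = 41%

F_rel = (AUC_test/D_test) / (AUC_ref/D_ref)
      = (445.5/450) / (724.1/300)
      = 0.99 / 2.41367 = 0.4102 = 41.02%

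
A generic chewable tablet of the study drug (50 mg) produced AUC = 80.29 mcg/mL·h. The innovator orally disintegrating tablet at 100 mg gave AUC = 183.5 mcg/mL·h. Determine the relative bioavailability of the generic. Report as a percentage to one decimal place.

F_rel = 87.5%

F_rel = (AUC_test/D_test) / (AUC_ref/D_ref)
      = (80.29/50) / (183.5/100)
      = 1.6058 / 1.835 = 0.8751 = 87.51%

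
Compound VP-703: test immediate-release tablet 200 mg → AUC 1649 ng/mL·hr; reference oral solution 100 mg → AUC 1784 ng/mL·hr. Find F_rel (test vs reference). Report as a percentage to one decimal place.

F_rel = 46.2%

F_rel = (AUC_test/D_test) / (AUC_ref/D_ref)
      = (1649/200) / (1784/100)
      = 8.245 / 17.84 = 0.4622 = 46.22%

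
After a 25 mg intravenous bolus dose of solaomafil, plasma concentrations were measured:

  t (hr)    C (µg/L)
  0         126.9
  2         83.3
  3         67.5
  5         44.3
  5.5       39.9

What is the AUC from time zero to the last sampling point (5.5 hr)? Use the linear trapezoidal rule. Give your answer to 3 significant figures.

AUC = 418 µg/L·hr

Trapezoidal AUC_0→5.5:
  [0→2]: (126.9+83.3)/2 × 2 = 210.2
  [2→3]: (83.3+67.5)/2 × 1 = 75.4
  [3→5]: (67.5+44.3)/2 × 2 = 111.8
  [5→5.5]: (44.3+39.9)/2 × 0.5 = 21.05
  Sum = 418.45 µg/L·hr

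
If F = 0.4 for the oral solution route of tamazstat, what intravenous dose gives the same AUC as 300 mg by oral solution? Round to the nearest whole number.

D_iv = 120 mg

Systemic exposure from an extravascular dose = F × D_ev, so the equivalent IV dose is F × D_ev.
D_iv = F × D_ev = 0.4 × 300 = 120 mg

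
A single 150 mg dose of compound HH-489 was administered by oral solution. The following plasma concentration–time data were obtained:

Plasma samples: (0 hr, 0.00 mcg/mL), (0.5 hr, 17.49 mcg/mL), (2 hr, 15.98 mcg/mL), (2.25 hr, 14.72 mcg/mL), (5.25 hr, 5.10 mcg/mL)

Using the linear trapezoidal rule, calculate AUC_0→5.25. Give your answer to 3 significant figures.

Trapezoidal AUC_0→5.25:
  [0→0.5]: (0.00+17.49)/2 × 0.5 = 4.3725
  [0.5→2]: (17.49+15.98)/2 × 1.5 = 25.1025
  [2→2.25]: (15.98+14.72)/2 × 0.25 = 3.8375
  [2.25→5.25]: (14.72+5.10)/2 × 3 = 29.73
  Sum = 63.0425 mcg/mL·hr

AUC = 63.0 mcg/mL·hr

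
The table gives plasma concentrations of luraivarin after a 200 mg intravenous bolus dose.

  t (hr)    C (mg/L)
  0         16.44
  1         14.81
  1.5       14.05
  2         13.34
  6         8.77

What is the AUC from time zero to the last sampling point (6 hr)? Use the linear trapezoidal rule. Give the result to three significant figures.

Trapezoidal AUC_0→6:
  [0→1]: (16.44+14.81)/2 × 1 = 15.625
  [1→1.5]: (14.81+14.05)/2 × 0.5 = 7.215
  [1.5→2]: (14.05+13.34)/2 × 0.5 = 6.8475
  [2→6]: (13.34+8.77)/2 × 4 = 44.22
  Sum = 73.9075 mg/L·hr

AUC = 73.9 mg/L·hr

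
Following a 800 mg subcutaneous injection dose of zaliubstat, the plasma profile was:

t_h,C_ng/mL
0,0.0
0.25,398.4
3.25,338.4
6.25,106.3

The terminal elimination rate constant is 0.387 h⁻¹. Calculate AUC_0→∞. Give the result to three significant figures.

AUC = 2100 ng/mL·h

Trapezoidal AUC_0→6.25:
  [0→0.25]: (0.0+398.4)/2 × 0.25 = 49.8
  [0.25→3.25]: (398.4+338.4)/2 × 3 = 1105.2
  [3.25→6.25]: (338.4+106.3)/2 × 3 = 667.05
  Sum = 1822.05 ng/mL·h
Extrapolated tail: C_last / k_e = 106.3 / 0.387 = 274.677
AUC_0→∞ = 1822.05 + 274.677 = 2096.727 ng/mL·h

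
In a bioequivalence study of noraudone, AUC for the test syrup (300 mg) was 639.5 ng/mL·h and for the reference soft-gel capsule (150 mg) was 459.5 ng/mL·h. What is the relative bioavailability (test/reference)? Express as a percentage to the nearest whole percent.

F_rel = (AUC_test/D_test) / (AUC_ref/D_ref)
      = (639.5/300) / (459.5/150)
      = 2.13167 / 3.06333 = 0.6959 = 69.59%

F_rel = 70%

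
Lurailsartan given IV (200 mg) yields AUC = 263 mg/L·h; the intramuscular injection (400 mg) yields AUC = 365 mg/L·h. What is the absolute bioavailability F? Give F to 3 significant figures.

F = (AUC_ev / D_ev) / (AUC_iv / D_iv)
  = (365/400) / (263/200)
  = 0.9125 / 1.315 = 0.6939

F = 0.694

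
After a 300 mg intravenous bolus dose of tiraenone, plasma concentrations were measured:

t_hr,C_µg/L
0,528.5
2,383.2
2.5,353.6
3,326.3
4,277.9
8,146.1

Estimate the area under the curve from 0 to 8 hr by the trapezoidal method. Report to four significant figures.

Trapezoidal AUC_0→8:
  [0→2]: (528.5+383.2)/2 × 2 = 911.7
  [2→2.5]: (383.2+353.6)/2 × 0.5 = 184.2
  [2.5→3]: (353.6+326.3)/2 × 0.5 = 169.975
  [3→4]: (326.3+277.9)/2 × 1 = 302.1
  [4→8]: (277.9+146.1)/2 × 4 = 848.0
  Sum = 2415.975 µg/L·hr

AUC = 2416 µg/L·hr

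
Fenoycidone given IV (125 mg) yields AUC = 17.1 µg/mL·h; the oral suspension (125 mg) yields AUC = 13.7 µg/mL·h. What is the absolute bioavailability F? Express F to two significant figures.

F = 0.80

F = (AUC_ev / D_ev) / (AUC_iv / D_iv)
  = (13.7/125) / (17.1/125)
  = 0.1096 / 0.1368 = 0.8012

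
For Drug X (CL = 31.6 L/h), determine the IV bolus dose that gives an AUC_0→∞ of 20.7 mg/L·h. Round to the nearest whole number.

Dose_iv = CL × AUC_0→∞
     = 31.6 × 20.7 = 654.12 mg

Dose = 654 mg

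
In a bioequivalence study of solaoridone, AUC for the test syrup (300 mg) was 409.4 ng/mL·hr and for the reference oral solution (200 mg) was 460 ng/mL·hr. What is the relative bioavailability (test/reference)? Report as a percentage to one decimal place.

F_rel = (AUC_test/D_test) / (AUC_ref/D_ref)
      = (409.4/300) / (460/200)
      = 1.36467 / 2.3 = 0.5933 = 59.33%

F_rel = 59.3%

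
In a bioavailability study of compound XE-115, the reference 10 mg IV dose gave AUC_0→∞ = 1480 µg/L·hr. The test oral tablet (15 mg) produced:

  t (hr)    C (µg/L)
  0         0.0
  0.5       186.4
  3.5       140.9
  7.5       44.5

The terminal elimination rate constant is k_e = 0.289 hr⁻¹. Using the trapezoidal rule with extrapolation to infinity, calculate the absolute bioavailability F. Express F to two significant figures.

Trapezoidal AUC_0→7.5 (oral tablet):
  [0→0.5]: (0.0+186.4)/2 × 0.5 = 46.6
  [0.5→3.5]: (186.4+140.9)/2 × 3 = 490.95
  [3.5→7.5]: (140.9+44.5)/2 × 4 = 370.8
  Sum = 908.35 µg/L·hr
Tail: C_last/k_e = 44.5/0.289 = 153.979
AUC_0→∞ (oral tablet) = 908.35 + 153.979 = 1062.329 µg/L·hr
F = (AUC_ev/D_ev)/(AUC_iv/D_iv) = (1062.329/15)/(1480/10) = 70.8219/148 = 0.4785

F = 0.48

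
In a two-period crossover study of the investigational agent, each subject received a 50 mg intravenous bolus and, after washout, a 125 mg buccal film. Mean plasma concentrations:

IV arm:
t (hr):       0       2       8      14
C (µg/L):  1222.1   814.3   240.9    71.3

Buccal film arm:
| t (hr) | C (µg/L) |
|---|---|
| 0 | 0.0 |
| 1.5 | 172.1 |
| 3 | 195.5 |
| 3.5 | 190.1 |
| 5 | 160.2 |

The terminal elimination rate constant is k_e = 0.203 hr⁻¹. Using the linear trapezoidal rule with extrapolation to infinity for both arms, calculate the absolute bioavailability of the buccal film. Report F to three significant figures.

F = 0.0957

Trapezoidal AUC_0→14 (IV):
  [0→2]: (1222.1+814.3)/2 × 2 = 2036.4
  [2→8]: (814.3+240.9)/2 × 6 = 3165.6
  [8→14]: (240.9+71.3)/2 × 6 = 936.6
  Sum = 6138.6 µg/L·hr
IV tail: 71.3/0.203 = 351.232; AUC_iv,0→∞ = 6138.6 + 351.232 = 6489.832 µg/L·hr
Trapezoidal AUC_0→5 (buccal film):
  [0→1.5]: (0.0+172.1)/2 × 1.5 = 129.075
  [1.5→3]: (172.1+195.5)/2 × 1.5 = 275.7
  [3→3.5]: (195.5+190.1)/2 × 0.5 = 96.4
  [3.5→5]: (190.1+160.2)/2 × 1.5 = 262.725
  Sum = 763.9 µg/L·hr
buccal film tail: 160.2/0.203 = 789.163; AUC_ev,0→∞ = 763.9 + 789.163 = 1553.063 µg/L·hr
F = (AUC_ev/D_ev)/(AUC_iv/D_iv) = (1553.063/125)/(6489.832/50) = 12.424504/129.79664 = 0.0957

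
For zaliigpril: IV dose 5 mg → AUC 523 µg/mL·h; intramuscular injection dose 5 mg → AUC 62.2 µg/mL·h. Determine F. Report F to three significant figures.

F = 0.119

F = (AUC_ev / D_ev) / (AUC_iv / D_iv)
  = (62.2/5) / (523/5)
  = 12.44 / 104.6 = 0.1189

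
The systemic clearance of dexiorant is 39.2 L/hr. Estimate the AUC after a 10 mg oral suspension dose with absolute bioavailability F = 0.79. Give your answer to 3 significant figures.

AUC = 0.202 mg/L·hr

AUC_0→∞ = F × Dose / CL
        = 0.79 × 10 / 39.2 = 0.201531 mg/L·hr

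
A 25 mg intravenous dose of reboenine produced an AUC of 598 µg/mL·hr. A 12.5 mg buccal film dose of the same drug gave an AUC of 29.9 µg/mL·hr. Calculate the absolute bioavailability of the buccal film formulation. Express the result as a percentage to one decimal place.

F = 10.0%

F = (AUC_ev / D_ev) / (AUC_iv / D_iv)
  = (29.9/12.5) / (598/25)
  = 2.392 / 23.92 = 0.1000
  = 10.00%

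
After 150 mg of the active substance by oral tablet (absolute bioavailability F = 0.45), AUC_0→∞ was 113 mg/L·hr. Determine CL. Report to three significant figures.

CL = 0.597 L/hr

CL = F × Dose / AUC_0→∞
   = 0.45 × 150 / 113 = 0.597345 L/hr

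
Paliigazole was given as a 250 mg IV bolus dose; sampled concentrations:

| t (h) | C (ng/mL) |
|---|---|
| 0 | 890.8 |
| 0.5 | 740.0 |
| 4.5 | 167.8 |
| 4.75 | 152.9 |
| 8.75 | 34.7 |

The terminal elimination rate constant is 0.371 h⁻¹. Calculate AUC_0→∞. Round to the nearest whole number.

Trapezoidal AUC_0→8.75:
  [0→0.5]: (890.8+740.0)/2 × 0.5 = 407.7
  [0.5→4.5]: (740.0+167.8)/2 × 4 = 1815.6
  [4.5→4.75]: (167.8+152.9)/2 × 0.25 = 40.0875
  [4.75→8.75]: (152.9+34.7)/2 × 4 = 375.2
  Sum = 2638.5875 ng/mL·h
Extrapolated tail: C_last / k_e = 34.7 / 0.371 = 93.531
AUC_0→∞ = 2638.5875 + 93.531 = 2732.1185 ng/mL·h

AUC = 2732 ng/mL·h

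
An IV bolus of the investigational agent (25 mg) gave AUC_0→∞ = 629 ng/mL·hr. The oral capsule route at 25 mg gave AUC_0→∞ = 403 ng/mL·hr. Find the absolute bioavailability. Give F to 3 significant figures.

F = 0.641

F = (AUC_ev / D_ev) / (AUC_iv / D_iv)
  = (403/25) / (629/25)
  = 16.12 / 25.16 = 0.6407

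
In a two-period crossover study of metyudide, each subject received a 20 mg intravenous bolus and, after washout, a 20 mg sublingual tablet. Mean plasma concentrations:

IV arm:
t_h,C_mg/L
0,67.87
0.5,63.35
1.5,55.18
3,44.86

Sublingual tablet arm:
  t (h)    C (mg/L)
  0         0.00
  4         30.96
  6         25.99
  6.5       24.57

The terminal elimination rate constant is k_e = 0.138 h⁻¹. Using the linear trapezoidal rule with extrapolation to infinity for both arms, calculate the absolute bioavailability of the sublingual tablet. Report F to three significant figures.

F = 0.629

Trapezoidal AUC_0→3 (IV):
  [0→0.5]: (67.87+63.35)/2 × 0.5 = 32.805
  [0.5→1.5]: (63.35+55.18)/2 × 1 = 59.265
  [1.5→3]: (55.18+44.86)/2 × 1.5 = 75.03
  Sum = 167.1 mg/L·h
IV tail: 44.86/0.138 = 325.072; AUC_iv,0→∞ = 167.1 + 325.072 = 492.172 mg/L·h
Trapezoidal AUC_0→6.5 (sublingual tablet):
  [0→4]: (0.00+30.96)/2 × 4 = 61.92
  [4→6]: (30.96+25.99)/2 × 2 = 56.95
  [6→6.5]: (25.99+24.57)/2 × 0.5 = 12.64
  Sum = 131.51 mg/L·h
sublingual tablet tail: 24.57/0.138 = 178.043; AUC_ev,0→∞ = 131.51 + 178.043 = 309.553 mg/L·h
F = (AUC_ev/D_ev)/(AUC_iv/D_iv) = (309.553/20)/(492.172/20) = 15.47765/24.6086 = 0.6290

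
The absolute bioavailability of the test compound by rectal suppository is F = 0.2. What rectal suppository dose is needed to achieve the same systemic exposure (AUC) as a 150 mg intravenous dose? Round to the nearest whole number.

For equal systemic exposure: F × D_ev = D_iv
D_ev = D_iv / F = 150 / 0.2 = 750 mg

D_rectal = 750 mg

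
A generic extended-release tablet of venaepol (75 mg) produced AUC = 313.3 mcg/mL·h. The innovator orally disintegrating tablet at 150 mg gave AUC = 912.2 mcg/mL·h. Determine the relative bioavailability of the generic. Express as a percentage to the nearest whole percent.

F_rel = (AUC_test/D_test) / (AUC_ref/D_ref)
      = (313.3/75) / (912.2/150)
      = 4.17733 / 6.08133 = 0.6869 = 68.69%

F_rel = 69%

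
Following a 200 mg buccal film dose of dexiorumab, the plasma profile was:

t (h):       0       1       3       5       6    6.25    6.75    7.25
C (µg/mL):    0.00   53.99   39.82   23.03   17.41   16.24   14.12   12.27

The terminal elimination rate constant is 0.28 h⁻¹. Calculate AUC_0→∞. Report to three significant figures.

AUC = 266 µg/mL·h

Trapezoidal AUC_0→7.25:
  [0→1]: (0.00+53.99)/2 × 1 = 26.995
  [1→3]: (53.99+39.82)/2 × 2 = 93.81
  [3→5]: (39.82+23.03)/2 × 2 = 62.85
  [5→6]: (23.03+17.41)/2 × 1 = 20.22
  [6→6.25]: (17.41+16.24)/2 × 0.25 = 4.20625
  [6.25→6.75]: (16.24+14.12)/2 × 0.5 = 7.59
  [6.75→7.25]: (14.12+12.27)/2 × 0.5 = 6.5975
  Sum = 222.26875 µg/mL·h
Extrapolated tail: C_last / k_e = 12.27 / 0.28 = 43.821
AUC_0→∞ = 222.26875 + 43.821 = 266.08975 µg/mL·h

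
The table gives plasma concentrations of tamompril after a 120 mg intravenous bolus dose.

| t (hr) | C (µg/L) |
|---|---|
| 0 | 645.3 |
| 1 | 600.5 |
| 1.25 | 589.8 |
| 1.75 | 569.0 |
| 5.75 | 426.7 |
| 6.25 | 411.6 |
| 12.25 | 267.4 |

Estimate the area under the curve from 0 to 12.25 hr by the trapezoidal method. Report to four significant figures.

AUC = 5299 µg/L·hr

Trapezoidal AUC_0→12.25:
  [0→1]: (645.3+600.5)/2 × 1 = 622.9
  [1→1.25]: (600.5+589.8)/2 × 0.25 = 148.7875
  [1.25→1.75]: (589.8+569.0)/2 × 0.5 = 289.7
  [1.75→5.75]: (569.0+426.7)/2 × 4 = 1991.4
  [5.75→6.25]: (426.7+411.6)/2 × 0.5 = 209.575
  [6.25→12.25]: (411.6+267.4)/2 × 6 = 2037.0
  Sum = 5299.3625 µg/L·hr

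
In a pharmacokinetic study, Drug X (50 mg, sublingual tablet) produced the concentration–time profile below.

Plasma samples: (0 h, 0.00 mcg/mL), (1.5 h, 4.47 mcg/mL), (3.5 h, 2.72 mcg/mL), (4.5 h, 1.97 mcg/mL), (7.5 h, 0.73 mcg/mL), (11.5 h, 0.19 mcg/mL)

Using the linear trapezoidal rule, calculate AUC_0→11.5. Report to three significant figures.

Trapezoidal AUC_0→11.5:
  [0→1.5]: (0.00+4.47)/2 × 1.5 = 3.3525
  [1.5→3.5]: (4.47+2.72)/2 × 2 = 7.19
  [3.5→4.5]: (2.72+1.97)/2 × 1 = 2.345
  [4.5→7.5]: (1.97+0.73)/2 × 3 = 4.05
  [7.5→11.5]: (0.73+0.19)/2 × 4 = 1.84
  Sum = 18.7775 mcg/mL·h

AUC = 18.8 mcg/mL·h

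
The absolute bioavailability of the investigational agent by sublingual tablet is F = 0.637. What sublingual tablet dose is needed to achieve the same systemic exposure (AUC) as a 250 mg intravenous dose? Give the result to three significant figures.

D_sublingual = 392 mg

For equal systemic exposure: F × D_ev = D_iv
D_ev = D_iv / F = 250 / 0.637 = 392.465 mg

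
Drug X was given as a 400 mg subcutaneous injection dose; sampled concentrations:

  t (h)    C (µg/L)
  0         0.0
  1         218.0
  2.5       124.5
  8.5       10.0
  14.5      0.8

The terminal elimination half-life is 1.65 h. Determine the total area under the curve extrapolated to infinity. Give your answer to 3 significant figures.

Trapezoidal AUC_0→14.5:
  [0→1]: (0.0+218.0)/2 × 1 = 109.0
  [1→2.5]: (218.0+124.5)/2 × 1.5 = 256.875
  [2.5→8.5]: (124.5+10.0)/2 × 6 = 403.5
  [8.5→14.5]: (10.0+0.8)/2 × 6 = 32.4
  Sum = 801.775 µg/L·h
k_e = ln2 / t½ = 0.693147 / 1.65 = 0.4201 h^-1
Extrapolated tail: C_last / k_e = 0.8 / 0.4201 = 1.904
AUC_0→∞ = 801.775 + 1.904 = 803.679 µg/L·h

AUC = 804 µg/L·h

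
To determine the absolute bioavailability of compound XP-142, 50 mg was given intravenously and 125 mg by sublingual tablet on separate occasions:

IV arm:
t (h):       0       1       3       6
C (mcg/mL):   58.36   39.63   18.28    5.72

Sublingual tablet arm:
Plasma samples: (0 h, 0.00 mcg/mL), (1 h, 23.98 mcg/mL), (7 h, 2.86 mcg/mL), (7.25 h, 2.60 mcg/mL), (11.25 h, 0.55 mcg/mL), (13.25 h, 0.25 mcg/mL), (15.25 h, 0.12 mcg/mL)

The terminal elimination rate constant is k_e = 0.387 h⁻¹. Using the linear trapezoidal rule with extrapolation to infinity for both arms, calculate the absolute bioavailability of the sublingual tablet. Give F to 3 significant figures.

Trapezoidal AUC_0→6 (IV):
  [0→1]: (58.36+39.63)/2 × 1 = 48.995
  [1→3]: (39.63+18.28)/2 × 2 = 57.91
  [3→6]: (18.28+5.72)/2 × 3 = 36.0
  Sum = 142.905 mcg/mL·h
IV tail: 5.72/0.387 = 14.780; AUC_iv,0→∞ = 142.905 + 14.780 = 157.685 mcg/mL·h
Trapezoidal AUC_0→15.25 (sublingual tablet):
  [0→1]: (0.00+23.98)/2 × 1 = 11.99
  [1→7]: (23.98+2.86)/2 × 6 = 80.52
  [7→7.25]: (2.86+2.60)/2 × 0.25 = 0.6825
  [7.25→11.25]: (2.60+0.55)/2 × 4 = 6.3
  [11.25→13.25]: (0.55+0.25)/2 × 2 = 0.8
  [13.25→15.25]: (0.25+0.12)/2 × 2 = 0.37
  Sum = 100.6625 mcg/mL·h
sublingual tablet tail: 0.12/0.387 = 0.310; AUC_ev,0→∞ = 100.6625 + 0.310 = 100.9725 mcg/mL·h
F = (AUC_ev/D_ev)/(AUC_iv/D_iv) = (100.9725/125)/(157.685/50) = 0.80778/3.1537 = 0.2561

F = 0.256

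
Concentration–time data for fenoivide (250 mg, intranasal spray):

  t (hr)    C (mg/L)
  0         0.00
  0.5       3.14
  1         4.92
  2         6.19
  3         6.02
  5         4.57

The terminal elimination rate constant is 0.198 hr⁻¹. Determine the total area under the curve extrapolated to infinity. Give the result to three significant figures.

AUC = 48.1 mg/L·hr

Trapezoidal AUC_0→5:
  [0→0.5]: (0.00+3.14)/2 × 0.5 = 0.785
  [0.5→1]: (3.14+4.92)/2 × 0.5 = 2.015
  [1→2]: (4.92+6.19)/2 × 1 = 5.555
  [2→3]: (6.19+6.02)/2 × 1 = 6.105
  [3→5]: (6.02+4.57)/2 × 2 = 10.59
  Sum = 25.05 mg/L·hr
Extrapolated tail: C_last / k_e = 4.57 / 0.198 = 23.081
AUC_0→∞ = 25.05 + 23.081 = 48.131 mg/L·hr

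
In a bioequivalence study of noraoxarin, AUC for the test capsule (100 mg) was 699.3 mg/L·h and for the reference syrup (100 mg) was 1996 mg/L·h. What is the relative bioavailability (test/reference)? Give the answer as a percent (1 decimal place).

F_rel = 35.0%

F_rel = (AUC_test/D_test) / (AUC_ref/D_ref)
      = (699.3/100) / (1996/100)
      = 6.993 / 19.96 = 0.3504 = 35.04%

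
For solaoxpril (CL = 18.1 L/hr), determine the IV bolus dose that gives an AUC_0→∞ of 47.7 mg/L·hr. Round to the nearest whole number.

Dose = 863 mg

Dose_iv = CL × AUC_0→∞
     = 18.1 × 47.7 = 863.37 mg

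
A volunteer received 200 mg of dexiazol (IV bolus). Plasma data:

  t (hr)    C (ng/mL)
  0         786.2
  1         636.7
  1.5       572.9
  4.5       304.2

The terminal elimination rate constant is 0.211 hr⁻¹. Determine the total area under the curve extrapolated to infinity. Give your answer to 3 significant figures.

AUC = 3770 ng/mL·hr

Trapezoidal AUC_0→4.5:
  [0→1]: (786.2+636.7)/2 × 1 = 711.45
  [1→1.5]: (636.7+572.9)/2 × 0.5 = 302.4
  [1.5→4.5]: (572.9+304.2)/2 × 3 = 1315.65
  Sum = 2329.5 ng/mL·hr
Extrapolated tail: C_last / k_e = 304.2 / 0.211 = 1441.706
AUC_0→∞ = 2329.5 + 1441.706 = 3771.206 ng/mL·hr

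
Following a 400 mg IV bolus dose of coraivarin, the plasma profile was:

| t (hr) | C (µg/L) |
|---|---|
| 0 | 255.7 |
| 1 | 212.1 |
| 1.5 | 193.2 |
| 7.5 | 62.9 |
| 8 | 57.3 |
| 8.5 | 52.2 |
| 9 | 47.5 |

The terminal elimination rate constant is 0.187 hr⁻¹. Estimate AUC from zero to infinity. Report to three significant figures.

Trapezoidal AUC_0→9:
  [0→1]: (255.7+212.1)/2 × 1 = 233.9
  [1→1.5]: (212.1+193.2)/2 × 0.5 = 101.325
  [1.5→7.5]: (193.2+62.9)/2 × 6 = 768.3
  [7.5→8]: (62.9+57.3)/2 × 0.5 = 30.05
  [8→8.5]: (57.3+52.2)/2 × 0.5 = 27.375
  [8.5→9]: (52.2+47.5)/2 × 0.5 = 24.925
  Sum = 1185.875 µg/L·hr
Extrapolated tail: C_last / k_e = 47.5 / 0.187 = 254.011
AUC_0→∞ = 1185.875 + 254.011 = 1439.886 µg/L·hr

AUC = 1440 µg/L·hr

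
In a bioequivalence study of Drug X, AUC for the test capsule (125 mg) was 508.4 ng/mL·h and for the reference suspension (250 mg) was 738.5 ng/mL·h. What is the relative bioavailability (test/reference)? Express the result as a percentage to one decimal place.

F_rel = 137.7%

F_rel = (AUC_test/D_test) / (AUC_ref/D_ref)
      = (508.4/125) / (738.5/250)
      = 4.0672 / 2.954 = 1.3768 = 137.68%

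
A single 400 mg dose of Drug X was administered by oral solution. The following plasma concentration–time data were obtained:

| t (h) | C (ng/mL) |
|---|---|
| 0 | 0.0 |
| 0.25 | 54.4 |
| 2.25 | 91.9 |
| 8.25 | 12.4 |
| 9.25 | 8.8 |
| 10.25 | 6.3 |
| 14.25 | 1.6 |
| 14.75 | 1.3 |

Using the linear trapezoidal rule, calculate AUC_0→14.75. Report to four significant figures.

Trapezoidal AUC_0→14.75:
  [0→0.25]: (0.0+54.4)/2 × 0.25 = 6.8
  [0.25→2.25]: (54.4+91.9)/2 × 2 = 146.3
  [2.25→8.25]: (91.9+12.4)/2 × 6 = 312.9
  [8.25→9.25]: (12.4+8.8)/2 × 1 = 10.6
  [9.25→10.25]: (8.8+6.3)/2 × 1 = 7.55
  [10.25→14.25]: (6.3+1.6)/2 × 4 = 15.8
  [14.25→14.75]: (1.6+1.3)/2 × 0.5 = 0.725
  Sum = 500.675 ng/mL·h

AUC = 500.7 ng/mL·h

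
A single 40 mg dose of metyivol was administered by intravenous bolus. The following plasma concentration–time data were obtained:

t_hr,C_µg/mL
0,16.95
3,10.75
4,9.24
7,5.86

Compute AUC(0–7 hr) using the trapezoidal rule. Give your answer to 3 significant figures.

Trapezoidal AUC_0→7:
  [0→3]: (16.95+10.75)/2 × 3 = 41.55
  [3→4]: (10.75+9.24)/2 × 1 = 9.995
  [4→7]: (9.24+5.86)/2 × 3 = 22.65
  Sum = 74.195 µg/mL·hr

AUC = 74.2 µg/mL·hr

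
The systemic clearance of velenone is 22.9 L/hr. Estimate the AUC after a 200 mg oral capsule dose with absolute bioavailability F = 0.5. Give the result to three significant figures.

AUC_0→∞ = F × Dose / CL
        = 0.5 × 200 / 22.9 = 4.36681 mg/L·hr

AUC = 4.37 mg/L·hr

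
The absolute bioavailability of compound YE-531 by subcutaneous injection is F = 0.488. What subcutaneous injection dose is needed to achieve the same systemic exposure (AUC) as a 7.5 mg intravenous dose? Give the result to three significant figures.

D_subcutaneous = 15.4 mg

For equal systemic exposure: F × D_ev = D_iv
D_ev = D_iv / F = 7.5 / 0.488 = 15.3689 mg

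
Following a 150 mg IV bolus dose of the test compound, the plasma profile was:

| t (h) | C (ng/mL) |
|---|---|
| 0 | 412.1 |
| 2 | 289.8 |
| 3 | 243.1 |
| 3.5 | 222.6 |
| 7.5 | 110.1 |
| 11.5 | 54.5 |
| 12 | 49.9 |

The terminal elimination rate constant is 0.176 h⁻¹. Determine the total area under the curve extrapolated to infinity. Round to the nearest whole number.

Trapezoidal AUC_0→12:
  [0→2]: (412.1+289.8)/2 × 2 = 701.9
  [2→3]: (289.8+243.1)/2 × 1 = 266.45
  [3→3.5]: (243.1+222.6)/2 × 0.5 = 116.425
  [3.5→7.5]: (222.6+110.1)/2 × 4 = 665.4
  [7.5→11.5]: (110.1+54.5)/2 × 4 = 329.2
  [11.5→12]: (54.5+49.9)/2 × 0.5 = 26.1
  Sum = 2105.475 ng/mL·h
Extrapolated tail: C_last / k_e = 49.9 / 0.176 = 283.523
AUC_0→∞ = 2105.475 + 283.523 = 2388.998 ng/mL·h

AUC = 2389 ng/mL·h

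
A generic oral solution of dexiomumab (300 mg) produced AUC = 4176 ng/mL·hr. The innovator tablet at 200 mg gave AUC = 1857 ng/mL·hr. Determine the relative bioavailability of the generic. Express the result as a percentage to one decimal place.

F_rel = (AUC_test/D_test) / (AUC_ref/D_ref)
      = (4176/300) / (1857/200)
      = 13.92 / 9.285 = 1.4992 = 149.92%

F_rel = 149.9%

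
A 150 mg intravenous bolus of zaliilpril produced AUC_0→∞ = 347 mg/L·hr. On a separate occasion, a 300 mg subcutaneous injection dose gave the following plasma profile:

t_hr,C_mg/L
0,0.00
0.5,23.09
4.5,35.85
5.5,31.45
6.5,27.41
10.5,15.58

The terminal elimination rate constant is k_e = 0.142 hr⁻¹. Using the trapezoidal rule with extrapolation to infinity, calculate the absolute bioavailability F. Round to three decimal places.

Trapezoidal AUC_0→10.5 (subcutaneous injection):
  [0→0.5]: (0.00+23.09)/2 × 0.5 = 5.7725
  [0.5→4.5]: (23.09+35.85)/2 × 4 = 117.88
  [4.5→5.5]: (35.85+31.45)/2 × 1 = 33.65
  [5.5→6.5]: (31.45+27.41)/2 × 1 = 29.43
  [6.5→10.5]: (27.41+15.58)/2 × 4 = 85.98
  Sum = 272.7125 mg/L·hr
Tail: C_last/k_e = 15.58/0.142 = 109.718
AUC_0→∞ (subcutaneous injection) = 272.7125 + 109.718 = 382.4305 mg/L·hr
F = (AUC_ev/D_ev)/(AUC_iv/D_iv) = (382.4305/300)/(347/150) = 1.27477/2.31333 = 0.5511

F = 0.551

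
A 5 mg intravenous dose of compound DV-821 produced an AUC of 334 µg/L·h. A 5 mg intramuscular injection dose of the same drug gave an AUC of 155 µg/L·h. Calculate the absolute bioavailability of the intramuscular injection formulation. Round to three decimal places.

F = (AUC_ev / D_ev) / (AUC_iv / D_iv)
  = (155/5) / (334/5)
  = 31 / 66.8 = 0.4641

F = 0.464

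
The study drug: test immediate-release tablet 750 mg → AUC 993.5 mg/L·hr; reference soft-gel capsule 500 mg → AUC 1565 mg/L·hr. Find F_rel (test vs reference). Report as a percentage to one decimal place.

F_rel = (AUC_test/D_test) / (AUC_ref/D_ref)
      = (993.5/750) / (1565/500)
      = 1.32467 / 3.13 = 0.4232 = 42.32%

F_rel = 42.3%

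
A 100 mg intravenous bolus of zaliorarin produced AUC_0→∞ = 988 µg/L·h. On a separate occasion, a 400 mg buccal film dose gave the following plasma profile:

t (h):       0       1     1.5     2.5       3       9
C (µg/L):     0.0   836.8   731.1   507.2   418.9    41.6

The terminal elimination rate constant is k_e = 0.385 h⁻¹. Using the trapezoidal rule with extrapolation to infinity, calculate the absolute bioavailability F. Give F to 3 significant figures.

F = 0.797

Trapezoidal AUC_0→9 (buccal film):
  [0→1]: (0.0+836.8)/2 × 1 = 418.4
  [1→1.5]: (836.8+731.1)/2 × 0.5 = 391.975
  [1.5→2.5]: (731.1+507.2)/2 × 1 = 619.15
  [2.5→3]: (507.2+418.9)/2 × 0.5 = 231.525
  [3→9]: (418.9+41.6)/2 × 6 = 1381.5
  Sum = 3042.55 µg/L·h
Tail: C_last/k_e = 41.6/0.385 = 108.052
AUC_0→∞ (buccal film) = 3042.55 + 108.052 = 3150.602 µg/L·h
F = (AUC_ev/D_ev)/(AUC_iv/D_iv) = (3150.602/400)/(988/100) = 7.876505/9.88 = 0.7972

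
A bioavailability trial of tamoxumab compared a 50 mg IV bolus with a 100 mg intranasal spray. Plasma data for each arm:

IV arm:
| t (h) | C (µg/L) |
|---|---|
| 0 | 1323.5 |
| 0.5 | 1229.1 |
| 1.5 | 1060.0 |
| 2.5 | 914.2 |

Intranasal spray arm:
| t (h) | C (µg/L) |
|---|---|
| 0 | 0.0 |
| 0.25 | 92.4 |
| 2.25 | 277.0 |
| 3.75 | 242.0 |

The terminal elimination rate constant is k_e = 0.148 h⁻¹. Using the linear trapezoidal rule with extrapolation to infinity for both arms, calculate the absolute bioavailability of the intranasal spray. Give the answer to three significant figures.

F = 0.134

Trapezoidal AUC_0→2.5 (IV):
  [0→0.5]: (1323.5+1229.1)/2 × 0.5 = 638.15
  [0.5→1.5]: (1229.1+1060.0)/2 × 1 = 1144.55
  [1.5→2.5]: (1060.0+914.2)/2 × 1 = 987.1
  Sum = 2769.8 µg/L·h
IV tail: 914.2/0.148 = 6177.027; AUC_iv,0→∞ = 2769.8 + 6177.027 = 8946.827 µg/L·h
Trapezoidal AUC_0→3.75 (intranasal spray):
  [0→0.25]: (0.0+92.4)/2 × 0.25 = 11.55
  [0.25→2.25]: (92.4+277.0)/2 × 2 = 369.4
  [2.25→3.75]: (277.0+242.0)/2 × 1.5 = 389.25
  Sum = 770.2 µg/L·h
intranasal spray tail: 242.0/0.148 = 1635.135; AUC_ev,0→∞ = 770.2 + 1635.135 = 2405.335 µg/L·h
F = (AUC_ev/D_ev)/(AUC_iv/D_iv) = (2405.335/100)/(8946.827/50) = 24.05335/178.93654 = 0.1344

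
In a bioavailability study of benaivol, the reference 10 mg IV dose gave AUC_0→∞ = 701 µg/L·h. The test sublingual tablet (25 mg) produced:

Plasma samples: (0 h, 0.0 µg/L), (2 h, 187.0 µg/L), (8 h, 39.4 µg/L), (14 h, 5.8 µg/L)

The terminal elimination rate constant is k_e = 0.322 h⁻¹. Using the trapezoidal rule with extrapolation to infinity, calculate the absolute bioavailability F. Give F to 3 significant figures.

Trapezoidal AUC_0→14 (sublingual tablet):
  [0→2]: (0.0+187.0)/2 × 2 = 187.0
  [2→8]: (187.0+39.4)/2 × 6 = 679.2
  [8→14]: (39.4+5.8)/2 × 6 = 135.6
  Sum = 1001.8 µg/L·h
Tail: C_last/k_e = 5.8/0.322 = 18.012
AUC_0→∞ (sublingual tablet) = 1001.8 + 18.012 = 1019.812 µg/L·h
F = (AUC_ev/D_ev)/(AUC_iv/D_iv) = (1019.812/25)/(701/10) = 40.79248/70.1 = 0.5819

F = 0.582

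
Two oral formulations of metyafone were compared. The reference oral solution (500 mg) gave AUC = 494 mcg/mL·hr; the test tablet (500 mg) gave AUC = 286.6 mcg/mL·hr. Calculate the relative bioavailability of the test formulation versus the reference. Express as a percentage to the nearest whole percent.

F_rel = 58%

F_rel = (AUC_test/D_test) / (AUC_ref/D_ref)
      = (286.6/500) / (494/500)
      = 0.5732 / 0.988 = 0.5802 = 58.02%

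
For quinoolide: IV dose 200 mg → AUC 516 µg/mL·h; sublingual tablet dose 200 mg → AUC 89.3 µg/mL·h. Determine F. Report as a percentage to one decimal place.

F = 17.3%

F = (AUC_ev / D_ev) / (AUC_iv / D_iv)
  = (89.3/200) / (516/200)
  = 0.4465 / 2.58 = 0.1731
  = 17.31%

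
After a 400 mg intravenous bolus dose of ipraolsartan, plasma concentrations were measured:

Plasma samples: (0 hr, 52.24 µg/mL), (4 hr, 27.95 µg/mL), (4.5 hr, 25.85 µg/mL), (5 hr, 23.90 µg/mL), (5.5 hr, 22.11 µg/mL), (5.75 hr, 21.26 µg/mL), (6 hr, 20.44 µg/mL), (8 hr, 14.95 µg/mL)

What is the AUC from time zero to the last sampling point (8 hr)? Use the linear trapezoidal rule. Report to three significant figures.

AUC = 244 µg/mL·hr

Trapezoidal AUC_0→8:
  [0→4]: (52.24+27.95)/2 × 4 = 160.38
  [4→4.5]: (27.95+25.85)/2 × 0.5 = 13.45
  [4.5→5]: (25.85+23.90)/2 × 0.5 = 12.4375
  [5→5.5]: (23.90+22.11)/2 × 0.5 = 11.5025
  [5.5→5.75]: (22.11+21.26)/2 × 0.25 = 5.42125
  [5.75→6]: (21.26+20.44)/2 × 0.25 = 5.2125
  [6→8]: (20.44+14.95)/2 × 2 = 35.39
  Sum = 243.79375 µg/mL·hr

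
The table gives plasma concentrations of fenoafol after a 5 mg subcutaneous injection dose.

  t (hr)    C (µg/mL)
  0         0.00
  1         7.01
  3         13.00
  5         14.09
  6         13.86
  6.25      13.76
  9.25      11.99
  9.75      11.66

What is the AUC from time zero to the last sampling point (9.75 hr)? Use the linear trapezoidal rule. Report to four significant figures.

AUC = 112.6 µg/mL·hr

Trapezoidal AUC_0→9.75:
  [0→1]: (0.00+7.01)/2 × 1 = 3.505
  [1→3]: (7.01+13.00)/2 × 2 = 20.01
  [3→5]: (13.00+14.09)/2 × 2 = 27.09
  [5→6]: (14.09+13.86)/2 × 1 = 13.975
  [6→6.25]: (13.86+13.76)/2 × 0.25 = 3.4525
  [6.25→9.25]: (13.76+11.99)/2 × 3 = 38.625
  [9.25→9.75]: (11.99+11.66)/2 × 0.5 = 5.9125
  Sum = 112.57 µg/mL·hr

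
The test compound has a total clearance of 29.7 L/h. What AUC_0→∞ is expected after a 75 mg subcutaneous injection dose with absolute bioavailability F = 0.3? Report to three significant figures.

AUC_0→∞ = F × Dose / CL
        = 0.3 × 75 / 29.7 = 0.757576 mg/L·h

AUC = 0.758 mg/L·h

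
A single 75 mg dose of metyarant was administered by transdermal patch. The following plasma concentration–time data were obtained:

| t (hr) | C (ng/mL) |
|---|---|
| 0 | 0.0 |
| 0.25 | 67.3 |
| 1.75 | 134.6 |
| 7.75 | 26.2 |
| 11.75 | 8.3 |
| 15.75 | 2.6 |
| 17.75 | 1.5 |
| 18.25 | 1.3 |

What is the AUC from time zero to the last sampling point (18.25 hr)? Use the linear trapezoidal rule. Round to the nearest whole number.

Trapezoidal AUC_0→18.25:
  [0→0.25]: (0.0+67.3)/2 × 0.25 = 8.4125
  [0.25→1.75]: (67.3+134.6)/2 × 1.5 = 151.425
  [1.75→7.75]: (134.6+26.2)/2 × 6 = 482.4
  [7.75→11.75]: (26.2+8.3)/2 × 4 = 69.0
  [11.75→15.75]: (8.3+2.6)/2 × 4 = 21.8
  [15.75→17.75]: (2.6+1.5)/2 × 2 = 4.1
  [17.75→18.25]: (1.5+1.3)/2 × 0.5 = 0.7
  Sum = 737.8375 ng/mL·hr

AUC = 738 ng/mL·hr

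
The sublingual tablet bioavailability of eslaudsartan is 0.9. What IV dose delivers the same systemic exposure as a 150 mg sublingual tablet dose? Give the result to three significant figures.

D_iv = 135 mg

Systemic exposure from an extravascular dose = F × D_ev, so the equivalent IV dose is F × D_ev.
D_iv = F × D_ev = 0.9 × 150 = 135 mg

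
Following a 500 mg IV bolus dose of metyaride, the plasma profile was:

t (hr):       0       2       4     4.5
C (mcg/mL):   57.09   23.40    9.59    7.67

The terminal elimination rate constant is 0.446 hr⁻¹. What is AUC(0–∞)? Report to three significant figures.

AUC = 135 mcg/mL·hr

Trapezoidal AUC_0→4.5:
  [0→2]: (57.09+23.40)/2 × 2 = 80.49
  [2→4]: (23.40+9.59)/2 × 2 = 32.99
  [4→4.5]: (9.59+7.67)/2 × 0.5 = 4.315
  Sum = 117.795 mcg/mL·hr
Extrapolated tail: C_last / k_e = 7.67 / 0.446 = 17.197
AUC_0→∞ = 117.795 + 17.197 = 134.992 mcg/mL·hr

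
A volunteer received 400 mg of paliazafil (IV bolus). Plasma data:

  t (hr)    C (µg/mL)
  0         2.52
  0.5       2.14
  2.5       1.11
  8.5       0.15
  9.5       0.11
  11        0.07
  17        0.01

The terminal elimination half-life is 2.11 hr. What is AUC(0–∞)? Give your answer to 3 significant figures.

AUC = 8.73 µg/mL·hr

Trapezoidal AUC_0→17:
  [0→0.5]: (2.52+2.14)/2 × 0.5 = 1.165
  [0.5→2.5]: (2.14+1.11)/2 × 2 = 3.25
  [2.5→8.5]: (1.11+0.15)/2 × 6 = 3.78
  [8.5→9.5]: (0.15+0.11)/2 × 1 = 0.13
  [9.5→11]: (0.11+0.07)/2 × 1.5 = 0.135
  [11→17]: (0.07+0.01)/2 × 6 = 0.24
  Sum = 8.7 µg/mL·hr
k_e = ln2 / t½ = 0.693147 / 2.11 = 0.3285 hr^-1
Extrapolated tail: C_last / k_e = 0.01 / 0.3285 = 0.030
AUC_0→∞ = 8.7 + 0.030 = 8.73 µg/mL·hr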